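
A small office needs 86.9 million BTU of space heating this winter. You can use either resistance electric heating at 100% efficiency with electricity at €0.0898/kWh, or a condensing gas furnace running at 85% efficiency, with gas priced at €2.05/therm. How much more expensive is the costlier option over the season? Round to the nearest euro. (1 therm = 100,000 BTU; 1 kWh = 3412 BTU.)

€191

Heat load = 86.9 × 10⁶ BTU = 86,900,000 BTU
Gas: input = 86,900,000 / 0.85 = 102,235,294 BTU = 1,022 therm → 1,022 × €2.05 = €2,095.82
Electric: 86,900,000 BTU / 3412 = 25,470 kWh → × €0.0898 = €2,287.11
Difference = |€2,095.82 − €2,287.11| = €191.29 ≈ €191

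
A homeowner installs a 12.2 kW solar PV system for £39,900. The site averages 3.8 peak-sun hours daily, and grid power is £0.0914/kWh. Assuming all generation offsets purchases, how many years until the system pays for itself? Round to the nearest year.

26 years

Daily generation = 12.2 kW × 3.8 h = 46.36 kWh
Annual generation = 46.36 × 365 = 16921 kWh
Annual savings = 16921 × £0.0914 = £1,546.62
Payback = £39,900 / £1,546.62 = 25.8 years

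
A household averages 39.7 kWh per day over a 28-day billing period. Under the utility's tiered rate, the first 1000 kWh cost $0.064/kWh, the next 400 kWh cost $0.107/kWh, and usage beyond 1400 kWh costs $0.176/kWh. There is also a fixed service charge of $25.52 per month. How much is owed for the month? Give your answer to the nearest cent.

$101.46

Usage = 39.7 kWh/day × 28 days = 1111.6 kWh
First 1000 kWh × $0.064 = $64.00
Next 111.6 kWh × $0.107 = $11.94
Remaining tier: 0 kWh (not reached)
Energy charge = $75.94; + service $25.52 = $101.46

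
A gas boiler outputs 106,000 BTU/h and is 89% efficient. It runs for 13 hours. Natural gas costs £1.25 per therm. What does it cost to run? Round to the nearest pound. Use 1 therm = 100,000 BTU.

£19

Heat delivered = 106,000 BTU/h × 13 h = 1,378,000 BTU
Gas input = 1,378,000 / 0.89 = 1,548,315 BTU
= 1,548,315 / 100,000 = 15.48 therm
Cost = 15.48 × £1.25/therm = £19.35 ≈ £19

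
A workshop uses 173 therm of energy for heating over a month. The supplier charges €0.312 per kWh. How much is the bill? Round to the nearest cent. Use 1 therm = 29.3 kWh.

€1581.50

173 therm × (29.3 kWh/therm) = 5,069 kWh
Cost = 5,069 kWh × €0.312/kWh = €1,581.50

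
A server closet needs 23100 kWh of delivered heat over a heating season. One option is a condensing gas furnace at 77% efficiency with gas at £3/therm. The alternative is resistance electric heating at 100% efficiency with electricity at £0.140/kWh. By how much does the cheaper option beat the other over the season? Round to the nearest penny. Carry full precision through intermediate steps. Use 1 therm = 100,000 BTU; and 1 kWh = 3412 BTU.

£163.20

Heat load = 23100 kWh × 3412 = 78,817,200 BTU
Gas: input = 78,817,200 / 0.77 = 102,360,000 BTU = 1,024 therm → 1,024 × £3 = £3,070.80
Electric: 78,817,200 BTU / 3412 = 23,100 kWh → × £0.140 = £3,234.00
Difference = |£3,070.80 − £3,234.00| = £163.20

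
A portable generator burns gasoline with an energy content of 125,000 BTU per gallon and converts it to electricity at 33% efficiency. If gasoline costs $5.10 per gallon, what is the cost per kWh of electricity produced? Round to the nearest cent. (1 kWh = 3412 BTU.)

$0.42

Electrical output per gallon = 125,000 BTU × 0.33 / 3412 BTU/kWh = 12.09 kWh
Cost per kWh = $5.10 / 12.09 kWh = $0.422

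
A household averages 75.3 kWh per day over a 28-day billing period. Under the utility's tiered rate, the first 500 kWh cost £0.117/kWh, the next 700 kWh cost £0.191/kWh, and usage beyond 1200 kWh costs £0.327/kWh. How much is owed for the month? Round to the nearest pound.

£489

Usage = 75.3 kWh/day × 28 days = 2108.4 kWh
First 500 kWh × £0.117 = £58.50
Next 700 kWh × £0.191 = £133.70
Remaining 908.4 kWh × £0.327 = £297.05
Total = £489.25 ≈ £489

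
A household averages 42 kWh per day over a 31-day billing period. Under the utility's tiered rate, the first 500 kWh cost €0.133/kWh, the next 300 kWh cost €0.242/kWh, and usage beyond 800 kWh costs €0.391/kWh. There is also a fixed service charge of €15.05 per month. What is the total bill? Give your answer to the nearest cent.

Usage = 42 kWh/day × 31 days = 1302 kWh
First 500 kWh × €0.133 = €66.50
Next 300 kWh × €0.242 = €72.60
Remaining 502 kWh × €0.391 = €196.28
Energy charge = €335.38; + service €15.05 = €350.43

€350.43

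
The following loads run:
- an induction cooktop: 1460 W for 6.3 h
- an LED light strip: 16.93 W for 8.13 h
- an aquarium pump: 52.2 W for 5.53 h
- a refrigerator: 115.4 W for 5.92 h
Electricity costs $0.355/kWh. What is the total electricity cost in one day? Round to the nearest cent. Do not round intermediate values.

induction cooktop: 1460 W × 6.3 h = 9,198 Wh = 9.198 kWh
LED light strip: 16.93 W × 8.13 h = 138 Wh = 0.1376 kWh
aquarium pump: 52.2 W × 5.53 h = 289 Wh = 0.2887 kWh
refrigerator: 115.4 W × 5.92 h = 683 Wh = 0.6832 kWh
Total energy = 9.198 + 0.1376 + 0.2887 + 0.6832 = 10.31 kWh
Cost = 10.31 kWh × $0.355 = $3.66

$3.66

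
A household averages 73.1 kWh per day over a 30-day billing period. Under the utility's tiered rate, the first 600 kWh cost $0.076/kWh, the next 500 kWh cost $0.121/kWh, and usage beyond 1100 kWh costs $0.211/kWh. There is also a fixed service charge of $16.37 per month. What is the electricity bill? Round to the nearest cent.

Usage = 73.1 kWh/day × 30 days = 2193 kWh
First 600 kWh × $0.076 = $45.60
Next 500 kWh × $0.121 = $60.50
Remaining 1093 kWh × $0.211 = $230.62
Energy charge = $336.72; + service $16.37 = $353.09

$353.09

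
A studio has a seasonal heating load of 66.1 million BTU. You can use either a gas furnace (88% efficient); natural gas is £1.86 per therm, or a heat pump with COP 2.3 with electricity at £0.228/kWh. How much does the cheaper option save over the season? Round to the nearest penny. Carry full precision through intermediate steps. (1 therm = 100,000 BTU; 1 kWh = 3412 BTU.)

Heat load = 66.1 × 10⁶ BTU = 66,100,000 BTU
Gas: input = 66,100,000 / 0.88 = 75,113,636 BTU = 751.1 therm → 751.1 × £1.86 = £1,397.11
Heat pump: 66,100,000 BTU / 3412 = 19,370 kWh heat; / 2.3 = 8,423 kWh in → × £0.228 = £1,920.43
Difference = |£1,397.11 − £1,920.43| = £523.32

£523.32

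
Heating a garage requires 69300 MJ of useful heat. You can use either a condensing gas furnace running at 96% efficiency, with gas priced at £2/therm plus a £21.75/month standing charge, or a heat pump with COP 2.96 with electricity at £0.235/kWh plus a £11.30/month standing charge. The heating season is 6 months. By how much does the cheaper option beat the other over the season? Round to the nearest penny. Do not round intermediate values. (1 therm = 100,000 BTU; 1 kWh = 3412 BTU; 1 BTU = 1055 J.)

Heat load = 69300 MJ = 69,300,000,000 J / 1055 = 65,687,204 BTU
Gas: input = 65,687,204 / 0.96 = 68,424,171 BTU = 684.2 therm → 684.2 × £2 = £1,368.48; + 6 × £21.75 standing = £1,498.98
Heat pump: 65,687,204 BTU / 3412 = 19,250 kWh heat; / 2.96 = 6,504 kWh in → × £0.235 = £1,528.44; + 6 × £11.30 standing = £1,596.24
Difference = |£1,498.98 − £1,596.24| = £97.25

£97.25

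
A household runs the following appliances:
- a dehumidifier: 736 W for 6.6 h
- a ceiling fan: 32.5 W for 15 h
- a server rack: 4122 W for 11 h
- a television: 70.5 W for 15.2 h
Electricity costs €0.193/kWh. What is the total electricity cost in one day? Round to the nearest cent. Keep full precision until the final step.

dehumidifier: 736 W × 6.6 h = 4,858 Wh = 4.858 kWh
ceiling fan: 32.5 W × 15 h = 488 Wh = 0.4875 kWh
server rack: 4122 W × 11 h = 45,342 Wh = 45.34 kWh
television: 70.5 W × 15.2 h = 1,072 Wh = 1.072 kWh
Total energy = 4.858 + 0.4875 + 45.34 + 1.072 = 51.76 kWh
Cost = 51.76 kWh × €0.193 = €9.99

€9.99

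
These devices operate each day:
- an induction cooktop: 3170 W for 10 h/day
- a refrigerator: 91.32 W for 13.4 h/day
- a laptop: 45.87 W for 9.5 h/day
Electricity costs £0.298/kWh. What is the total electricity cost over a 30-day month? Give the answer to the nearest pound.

induction cooktop: 3170 W × 10 h × 30 d = 951,000 Wh = 951 kWh
refrigerator: 91.32 W × 13.4 h × 30 d = 36,711 Wh = 36.71 kWh
laptop: 45.87 W × 9.5 h × 30 d = 13,073 Wh = 13.07 kWh
Total energy = 951 + 36.71 + 13.07 = 1,001 kWh
Cost = 1,001 kWh × £0.298 = £298.23 ≈ £298

£298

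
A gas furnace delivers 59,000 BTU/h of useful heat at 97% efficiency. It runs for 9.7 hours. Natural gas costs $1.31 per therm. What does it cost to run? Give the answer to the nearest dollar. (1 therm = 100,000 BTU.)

$8

Heat delivered = 59,000 BTU/h × 9.7 h = 572,300 BTU
Gas input = 572,300 / 0.97 = 590,000 BTU
= 590,000 / 100,000 = 5.9 therm
Cost = 5.9 × $1.31/therm = $7.73 ≈ $8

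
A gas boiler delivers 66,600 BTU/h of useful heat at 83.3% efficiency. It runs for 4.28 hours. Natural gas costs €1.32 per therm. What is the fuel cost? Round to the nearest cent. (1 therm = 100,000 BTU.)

Heat delivered = 66,600 BTU/h × 4.28 h = 285,048 BTU
Gas input = 285,048 / 0.833 = 342,194 BTU
= 342,194 / 100,000 = 3.422 therm
Cost = 3.422 × €1.32/therm = €4.52

€4.52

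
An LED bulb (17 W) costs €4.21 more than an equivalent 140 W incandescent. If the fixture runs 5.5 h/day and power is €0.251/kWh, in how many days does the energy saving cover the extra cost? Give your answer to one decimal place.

Power saved = 140 − 17 = 123 W
Daily energy saved = 123 W × 5.5 h = 676.5 Wh = 0.6765 kWh
Daily savings = 0.6765 × €0.251 = €0.1698
Payback = €4.21 / €0.1698 per day = 24.79 days

24.8 days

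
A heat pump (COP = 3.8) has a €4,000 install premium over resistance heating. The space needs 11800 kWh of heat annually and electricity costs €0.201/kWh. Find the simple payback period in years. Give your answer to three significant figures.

Resistance: 11800 kWh × €0.201 = €2,371.80/yr
Heat pump: 11800 / 3.8 = 3105 kWh in → × €0.201 = €624.16/yr
Annual savings = €1,747.64
Payback = €4,000 / €1,747.64 = 2.29 years

2.29 years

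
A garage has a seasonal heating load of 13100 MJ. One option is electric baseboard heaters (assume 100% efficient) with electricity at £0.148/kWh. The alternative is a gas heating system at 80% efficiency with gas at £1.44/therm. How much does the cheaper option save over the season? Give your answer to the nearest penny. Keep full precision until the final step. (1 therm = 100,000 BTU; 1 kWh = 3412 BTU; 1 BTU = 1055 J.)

Heat load = 13100 MJ = 13,100,000,000 J / 1055 = 12,417,062 BTU
Gas: input = 12,417,062 / 0.800 = 15,521,327 BTU = 155.2 therm → 155.2 × £1.44 = £223.51
Electric: 12,417,062 BTU / 3412 = 3,639 kWh → × £0.148 = £538.61
Difference = |£223.51 − £538.61| = £315.10

£315.10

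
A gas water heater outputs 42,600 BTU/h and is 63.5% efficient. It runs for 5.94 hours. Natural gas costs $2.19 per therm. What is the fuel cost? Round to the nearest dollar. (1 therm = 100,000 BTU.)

$9

Heat delivered = 42,600 BTU/h × 5.94 h = 253,044 BTU
Gas input = 253,044 / 0.635 = 398,494 BTU
= 398,494 / 100,000 = 3.985 therm
Cost = 3.985 × $2.19/therm = $8.73 ≈ $9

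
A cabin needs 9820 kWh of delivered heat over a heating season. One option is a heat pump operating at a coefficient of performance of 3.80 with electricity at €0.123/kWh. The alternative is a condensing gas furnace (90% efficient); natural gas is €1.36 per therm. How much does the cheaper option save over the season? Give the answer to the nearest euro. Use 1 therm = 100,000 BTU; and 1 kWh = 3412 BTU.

€188

Heat load = 9820 kWh × 3412 = 33,505,840 BTU
Gas: input = 33,505,840 / 0.90 = 37,228,711 BTU = 372.3 therm → 372.3 × €1.36 = €506.31
Heat pump: 33,505,840 BTU / 3412 = 9,820 kWh heat; / 3.80 = 2,584 kWh in → × €0.123 = €317.86
Difference = |€506.31 − €317.86| = €188.45 ≈ €188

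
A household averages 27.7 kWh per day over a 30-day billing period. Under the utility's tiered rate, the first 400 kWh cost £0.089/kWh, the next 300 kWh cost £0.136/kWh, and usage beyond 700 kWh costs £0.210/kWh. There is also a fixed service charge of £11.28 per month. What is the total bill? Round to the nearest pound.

£115

Usage = 27.7 kWh/day × 30 days = 831 kWh
First 400 kWh × £0.089 = £35.60
Next 300 kWh × £0.136 = £40.80
Remaining 131 kWh × £0.210 = £27.51
Energy charge = £103.91; + service £11.28 = £115.19 ≈ £115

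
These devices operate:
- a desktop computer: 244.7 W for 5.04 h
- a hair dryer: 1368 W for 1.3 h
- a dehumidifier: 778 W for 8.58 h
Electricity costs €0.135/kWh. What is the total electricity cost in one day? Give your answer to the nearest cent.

€1.31

desktop computer: 244.7 W × 5.04 h = 1,233 Wh = 1.233 kWh
hair dryer: 1368 W × 1.3 h = 1,778 Wh = 1.778 kWh
dehumidifier: 778 W × 8.58 h = 6,675 Wh = 6.675 kWh
Total energy = 1.233 + 1.778 + 6.675 = 9.687 kWh
Cost = 9.687 kWh × €0.135 = €1.31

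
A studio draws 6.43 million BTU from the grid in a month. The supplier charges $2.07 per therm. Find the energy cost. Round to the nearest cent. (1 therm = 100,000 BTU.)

$133.10

6.43 million BTU × (10 therm/million BTU) = 64.3 therm
Cost = 64.3 therm × $2.07/therm = $133.10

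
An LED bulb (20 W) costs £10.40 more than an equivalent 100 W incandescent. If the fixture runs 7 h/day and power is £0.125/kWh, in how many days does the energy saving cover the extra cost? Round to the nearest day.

149 days

Power saved = 100 − 20 = 80 W
Daily energy saved = 80 W × 7 h = 560 Wh = 0.56 kWh
Daily savings = 0.56 × £0.125 = £0.0700
Payback = £10.40 / £0.0700 per day = 148.6 days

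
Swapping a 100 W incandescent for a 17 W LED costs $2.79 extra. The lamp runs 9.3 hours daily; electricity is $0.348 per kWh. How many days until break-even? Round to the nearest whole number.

10 days

Power saved = 100 − 17 = 83 W
Daily energy saved = 83 W × 9.3 h = 771.9 Wh = 0.7719 kWh
Daily savings = 0.7719 × $0.348 = $0.2686
Payback = $2.79 / $0.2686 per day = 10.39 days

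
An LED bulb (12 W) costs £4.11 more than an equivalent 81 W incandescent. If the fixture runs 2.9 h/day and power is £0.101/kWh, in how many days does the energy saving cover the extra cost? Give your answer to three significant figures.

Power saved = 81 − 12 = 69 W
Daily energy saved = 69 W × 2.9 h = 200.1 Wh = 0.2001 kWh
Daily savings = 0.2001 × £0.101 = £0.0202
Payback = £4.11 / £0.0202 per day = 203.4 days

203 days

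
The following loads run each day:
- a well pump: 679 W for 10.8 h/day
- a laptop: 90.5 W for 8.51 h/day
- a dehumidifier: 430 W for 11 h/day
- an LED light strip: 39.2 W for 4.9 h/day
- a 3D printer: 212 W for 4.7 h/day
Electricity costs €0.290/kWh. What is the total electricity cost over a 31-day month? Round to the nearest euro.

well pump: 679 W × 10.8 h × 31 d = 227,329 Wh = 227.3 kWh
laptop: 90.5 W × 8.51 h × 31 d = 23,875 Wh = 23.87 kWh
dehumidifier: 430 W × 11 h × 31 d = 146,630 Wh = 146.6 kWh
LED light strip: 39.2 W × 4.9 h × 31 d = 5,954 Wh = 5.954 kWh
3D printer: 212 W × 4.7 h × 31 d = 30,888 Wh = 30.89 kWh
Total energy = 227.3 + 23.87 + 146.6 + 5.954 + 30.89 = 434.7 kWh
Cost = 434.7 kWh × €0.290 = €126.06 ≈ €126

€126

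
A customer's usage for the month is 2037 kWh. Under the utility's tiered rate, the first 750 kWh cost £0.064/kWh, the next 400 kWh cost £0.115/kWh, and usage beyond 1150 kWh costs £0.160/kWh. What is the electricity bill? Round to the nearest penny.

First 750 kWh × £0.064 = £48.00
Next 400 kWh × £0.115 = £46.00
Remaining 887 kWh × £0.160 = £141.92
Total = £235.92

£235.92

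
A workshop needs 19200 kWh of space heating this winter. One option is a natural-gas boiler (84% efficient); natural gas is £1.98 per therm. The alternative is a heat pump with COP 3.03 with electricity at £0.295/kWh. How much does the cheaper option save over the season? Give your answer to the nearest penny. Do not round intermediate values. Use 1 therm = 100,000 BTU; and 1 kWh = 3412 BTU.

£325.13

Heat load = 19200 kWh × 3412 = 65,510,400 BTU
Gas: input = 65,510,400 / 0.84 = 77,988,571 BTU = 779.9 therm → 779.9 × £1.98 = £1,544.17
Heat pump: 65,510,400 BTU / 3412 = 19,200 kWh heat; / 3.03 = 6,337 kWh in → × £0.295 = £1,869.31
Difference = |£1,544.17 − £1,869.31| = £325.13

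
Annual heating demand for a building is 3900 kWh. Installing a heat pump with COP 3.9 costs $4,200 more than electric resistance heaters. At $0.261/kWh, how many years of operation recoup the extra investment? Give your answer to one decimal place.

5.5 years

Resistance: 3900 kWh × $0.261 = $1,017.90/yr
Heat pump: 3900 / 3.9 = 1000 kWh in → × $0.261 = $261.00/yr
Annual savings = $756.90
Payback = $4,200 / $756.90 = 5.55 years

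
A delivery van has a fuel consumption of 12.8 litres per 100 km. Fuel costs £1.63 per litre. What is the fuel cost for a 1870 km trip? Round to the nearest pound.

£390

Fuel = 12.8 L/100 km × 1870 km / 100 = 239.4 L
Cost = 239.4 L × £1.63/L = £390.16 ≈ £390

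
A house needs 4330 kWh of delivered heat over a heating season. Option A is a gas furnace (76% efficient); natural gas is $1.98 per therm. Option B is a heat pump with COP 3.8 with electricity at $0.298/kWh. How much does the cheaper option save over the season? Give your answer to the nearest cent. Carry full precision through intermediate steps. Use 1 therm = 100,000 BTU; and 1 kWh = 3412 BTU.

Heat load = 4330 kWh × 3412 = 14,773,960 BTU
Gas: input = 14,773,960 / 0.76 = 19,439,421 BTU = 194.4 therm → 194.4 × $1.98 = $384.90
Heat pump: 14,773,960 BTU / 3412 = 4,330 kWh heat; / 3.8 = 1,139 kWh in → × $0.298 = $339.56
Difference = |$384.90 − $339.56| = $45.34

$45.34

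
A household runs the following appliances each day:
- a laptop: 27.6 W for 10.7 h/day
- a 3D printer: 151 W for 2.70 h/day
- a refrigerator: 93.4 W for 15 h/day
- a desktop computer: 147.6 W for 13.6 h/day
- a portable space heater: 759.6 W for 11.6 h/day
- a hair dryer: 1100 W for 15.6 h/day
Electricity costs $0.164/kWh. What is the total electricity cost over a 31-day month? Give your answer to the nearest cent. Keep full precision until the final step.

$152.94

laptop: 27.6 W × 10.7 h × 31 d = 9,155 Wh = 9.155 kWh
3D printer: 151 W × 2.70 h × 31 d = 12,639 Wh = 12.64 kWh
refrigerator: 93.4 W × 15 h × 31 d = 43,431 Wh = 43.43 kWh
desktop computer: 147.6 W × 13.6 h × 31 d = 62,228 Wh = 62.23 kWh
portable space heater: 759.6 W × 11.6 h × 31 d = 273,152 Wh = 273.2 kWh
hair dryer: 1100 W × 15.6 h × 31 d = 531,960 Wh = 532 kWh
Total energy = 9.155 + 12.64 + 43.43 + 62.23 + 273.2 + 532 = 932.6 kWh
Cost = 932.6 kWh × $0.164 = $152.94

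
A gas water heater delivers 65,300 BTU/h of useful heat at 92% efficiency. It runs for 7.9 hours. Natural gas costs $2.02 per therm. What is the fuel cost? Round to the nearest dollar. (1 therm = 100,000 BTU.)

Heat delivered = 65,300 BTU/h × 7.9 h = 515,870 BTU
Gas input = 515,870 / 0.92 = 560,728 BTU
= 560,728 / 100,000 = 5.607 therm
Cost = 5.607 × $2.02/therm = $11.33 ≈ $11

$11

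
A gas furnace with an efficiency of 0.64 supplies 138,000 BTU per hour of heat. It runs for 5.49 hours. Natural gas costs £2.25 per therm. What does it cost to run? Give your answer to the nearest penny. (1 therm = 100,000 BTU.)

£26.64

Heat delivered = 138,000 BTU/h × 5.49 h = 757,620 BTU
Gas input = 757,620 / 0.64 = 1,183,781 BTU
= 1,183,781 / 100,000 = 11.84 therm
Cost = 11.84 × £2.25/therm = £26.64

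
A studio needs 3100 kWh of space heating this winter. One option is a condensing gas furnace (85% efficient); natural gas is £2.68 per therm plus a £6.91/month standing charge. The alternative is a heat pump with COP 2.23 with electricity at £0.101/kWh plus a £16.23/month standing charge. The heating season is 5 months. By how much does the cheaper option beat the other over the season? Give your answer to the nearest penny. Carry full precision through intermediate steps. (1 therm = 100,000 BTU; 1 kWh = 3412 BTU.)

Heat load = 3100 kWh × 3412 = 10,577,200 BTU
Gas: input = 10,577,200 / 0.85 = 12,443,765 BTU = 124.4 therm → 124.4 × £2.68 = £333.49; + 5 × £6.91 standing = £368.04
Heat pump: 10,577,200 BTU / 3412 = 3,100 kWh heat; / 2.23 = 1,390 kWh in → × £0.101 = £140.40; + 5 × £16.23 standing = £221.55
Difference = |£368.04 − £221.55| = £146.49

£146.49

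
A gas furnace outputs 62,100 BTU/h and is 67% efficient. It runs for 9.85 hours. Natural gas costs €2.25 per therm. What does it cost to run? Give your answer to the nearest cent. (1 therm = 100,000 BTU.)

Heat delivered = 62,100 BTU/h × 9.85 h = 611,685 BTU
Gas input = 611,685 / 0.67 = 912,963 BTU
= 912,963 / 100,000 = 9.13 therm
Cost = 9.13 × €2.25/therm = €20.54

€20.54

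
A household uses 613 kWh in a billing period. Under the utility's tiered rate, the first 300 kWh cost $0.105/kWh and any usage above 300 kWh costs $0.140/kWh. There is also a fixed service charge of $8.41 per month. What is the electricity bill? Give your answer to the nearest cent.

First 300 kWh × $0.105 = $31.50
Remaining 313 kWh × $0.140 = $43.82
Energy charge = $75.32; + service $8.41 = $83.73

$83.73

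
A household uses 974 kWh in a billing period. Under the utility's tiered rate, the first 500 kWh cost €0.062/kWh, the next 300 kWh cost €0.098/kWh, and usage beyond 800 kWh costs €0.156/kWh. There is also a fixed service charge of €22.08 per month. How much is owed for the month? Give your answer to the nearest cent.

First 500 kWh × €0.062 = €31.00
Next 300 kWh × €0.098 = €29.40
Remaining 174 kWh × €0.156 = €27.14
Energy charge = €87.54; + service €22.08 = €109.62

€109.62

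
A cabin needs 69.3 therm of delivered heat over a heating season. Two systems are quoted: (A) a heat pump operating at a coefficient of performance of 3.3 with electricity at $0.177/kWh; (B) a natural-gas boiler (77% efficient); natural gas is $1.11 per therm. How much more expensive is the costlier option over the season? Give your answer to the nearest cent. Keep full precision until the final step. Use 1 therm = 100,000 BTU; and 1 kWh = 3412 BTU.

$9.04

Heat load = 69.3 therm × 100,000 = 6,930,000 BTU
Gas: input = 6,930,000 / 0.77 = 9,000,000 BTU = 90 therm → 90 × $1.11 = $99.90
Heat pump: 6,930,000 BTU / 3412 = 2,031 kWh heat; / 3.3 = 615.5 kWh in → × $0.177 = $108.94
Difference = |$99.90 − $108.94| = $9.04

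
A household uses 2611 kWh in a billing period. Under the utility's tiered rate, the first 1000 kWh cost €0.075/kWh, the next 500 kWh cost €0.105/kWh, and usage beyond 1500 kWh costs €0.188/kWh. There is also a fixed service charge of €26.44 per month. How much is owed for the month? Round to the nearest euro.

First 1000 kWh × €0.075 = €75.00
Next 500 kWh × €0.105 = €52.50
Remaining 1111 kWh × €0.188 = €208.87
Energy charge = €336.37; + service €26.44 = €362.81 ≈ €363

€363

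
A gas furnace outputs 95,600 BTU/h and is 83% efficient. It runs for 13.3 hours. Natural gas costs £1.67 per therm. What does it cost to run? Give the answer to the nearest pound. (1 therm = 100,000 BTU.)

£26

Heat delivered = 95,600 BTU/h × 13.3 h = 1,271,480 BTU
Gas input = 1,271,480 / 0.83 = 1,531,904 BTU
= 1,531,904 / 100,000 = 15.32 therm
Cost = 15.32 × £1.67/therm = £25.58 ≈ £26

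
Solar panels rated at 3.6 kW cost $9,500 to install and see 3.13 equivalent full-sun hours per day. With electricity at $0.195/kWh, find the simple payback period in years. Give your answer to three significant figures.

11.8 years

Daily generation = 3.6 kW × 3.13 h = 11.27 kWh
Annual generation = 11.27 × 365 = 4112.8 kWh
Annual savings = 4112.8 × $0.195 = $802.00
Payback = $9,500 / $802.00 = 11.8 years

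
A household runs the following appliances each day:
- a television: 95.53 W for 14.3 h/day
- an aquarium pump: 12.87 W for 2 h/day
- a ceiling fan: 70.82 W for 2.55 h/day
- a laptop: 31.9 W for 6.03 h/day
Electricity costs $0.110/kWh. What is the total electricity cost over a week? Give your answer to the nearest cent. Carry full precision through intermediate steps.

television: 95.53 W × 14.3 h × 7 d = 9,563 Wh = 9.563 kWh
aquarium pump: 12.87 W × 2 h × 7 d = 180 Wh = 0.1802 kWh
ceiling fan: 70.82 W × 2.55 h × 7 d = 1,264 Wh = 1.264 kWh
laptop: 31.9 W × 6.03 h × 7 d = 1,346 Wh = 1.346 kWh
Total energy = 9.563 + 0.1802 + 1.264 + 1.346 = 12.35 kWh
Cost = 12.35 kWh × $0.110 = $1.36

$1.36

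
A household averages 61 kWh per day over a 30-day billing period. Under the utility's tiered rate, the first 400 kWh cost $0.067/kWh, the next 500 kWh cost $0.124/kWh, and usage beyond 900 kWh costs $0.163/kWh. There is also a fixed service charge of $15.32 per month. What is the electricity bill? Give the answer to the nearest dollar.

Usage = 61 kWh/day × 30 days = 1830 kWh
First 400 kWh × $0.067 = $26.80
Next 500 kWh × $0.124 = $62.00
Remaining 930 kWh × $0.163 = $151.59
Energy charge = $240.39; + service $15.32 = $255.71 ≈ $256

$256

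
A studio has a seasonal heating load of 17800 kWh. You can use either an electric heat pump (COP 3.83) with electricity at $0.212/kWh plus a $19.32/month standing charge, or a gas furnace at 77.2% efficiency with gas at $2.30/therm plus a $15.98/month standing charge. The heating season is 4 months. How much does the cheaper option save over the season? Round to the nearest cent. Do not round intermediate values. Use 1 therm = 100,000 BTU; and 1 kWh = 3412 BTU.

$810.79

Heat load = 17800 kWh × 3412 = 60,733,600 BTU
Gas: input = 60,733,600 / 0.772 = 78,670,466 BTU = 786.7 therm → 786.7 × $2.30 = $1,809.42; + 4 × $15.98 standing = $1,873.34
Heat pump: 60,733,600 BTU / 3412 = 17,800 kWh heat; / 3.83 = 4,648 kWh in → × $0.212 = $985.27; + 4 × $19.32 standing = $1,062.55
Difference = |$1,873.34 − $1,062.55| = $810.79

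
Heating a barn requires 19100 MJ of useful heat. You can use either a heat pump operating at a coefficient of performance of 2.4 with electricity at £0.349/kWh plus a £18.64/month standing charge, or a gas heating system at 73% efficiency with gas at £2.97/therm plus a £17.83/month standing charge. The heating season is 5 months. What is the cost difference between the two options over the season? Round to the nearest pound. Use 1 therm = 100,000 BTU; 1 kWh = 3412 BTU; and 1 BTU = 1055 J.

Heat load = 19100 MJ = 19,100,000,000 J / 1055 = 18,104,265 BTU
Gas: input = 18,104,265 / 0.73 = 24,800,364 BTU = 248 therm → 248 × £2.97 = £736.57; + 5 × £17.83 standing = £825.72
Heat pump: 18,104,265 BTU / 3412 = 5,306 kWh heat; / 2.4 = 2,211 kWh in → × £0.349 = £771.59; + 5 × £18.64 standing = £864.79
Difference = |£825.72 − £864.79| = £39.07 ≈ £39

£39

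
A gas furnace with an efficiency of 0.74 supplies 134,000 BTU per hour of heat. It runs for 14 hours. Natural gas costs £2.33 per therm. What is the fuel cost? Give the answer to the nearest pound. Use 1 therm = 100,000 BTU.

Heat delivered = 134,000 BTU/h × 14 h = 1,876,000 BTU
Gas input = 1,876,000 / 0.74 = 2,535,135 BTU
= 2,535,135 / 100,000 = 25.35 therm
Cost = 25.35 × £2.33/therm = £59.07 ≈ £59

£59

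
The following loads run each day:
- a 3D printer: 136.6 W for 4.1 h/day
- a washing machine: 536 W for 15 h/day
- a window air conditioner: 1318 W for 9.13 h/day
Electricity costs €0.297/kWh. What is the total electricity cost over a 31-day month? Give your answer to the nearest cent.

€189.97

3D printer: 136.6 W × 4.1 h × 31 d = 17,362 Wh = 17.36 kWh
washing machine: 536 W × 15 h × 31 d = 249,240 Wh = 249.2 kWh
window air conditioner: 1318 W × 9.13 h × 31 d = 373,034 Wh = 373 kWh
Total energy = 17.36 + 249.2 + 373 = 639.6 kWh
Cost = 639.6 kWh × €0.297 = €189.97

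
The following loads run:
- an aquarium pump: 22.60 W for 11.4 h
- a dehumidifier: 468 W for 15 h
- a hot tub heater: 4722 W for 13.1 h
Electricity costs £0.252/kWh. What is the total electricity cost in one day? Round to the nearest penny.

£17.42

aquarium pump: 22.60 W × 11.4 h = 258 Wh = 0.2576 kWh
dehumidifier: 468 W × 15 h = 7,020 Wh = 7.02 kWh
hot tub heater: 4722 W × 13.1 h = 61,858 Wh = 61.86 kWh
Total energy = 0.2576 + 7.02 + 61.86 = 69.14 kWh
Cost = 69.14 kWh × £0.252 = £17.42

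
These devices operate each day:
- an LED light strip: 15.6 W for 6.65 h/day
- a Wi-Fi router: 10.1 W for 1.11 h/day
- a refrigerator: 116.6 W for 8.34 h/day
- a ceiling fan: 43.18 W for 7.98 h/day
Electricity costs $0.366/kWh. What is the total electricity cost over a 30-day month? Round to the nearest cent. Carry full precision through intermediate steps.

LED light strip: 15.6 W × 6.65 h × 30 d = 3,112 Wh = 3.112 kWh
Wi-Fi router: 10.1 W × 1.11 h × 30 d = 336 Wh = 0.3363 kWh
refrigerator: 116.6 W × 8.34 h × 30 d = 29,173 Wh = 29.17 kWh
ceiling fan: 43.18 W × 7.98 h × 30 d = 10,337 Wh = 10.34 kWh
Total energy = 3.112 + 0.3363 + 29.17 + 10.34 = 42.96 kWh
Cost = 42.96 kWh × $0.366 = $15.72

$15.72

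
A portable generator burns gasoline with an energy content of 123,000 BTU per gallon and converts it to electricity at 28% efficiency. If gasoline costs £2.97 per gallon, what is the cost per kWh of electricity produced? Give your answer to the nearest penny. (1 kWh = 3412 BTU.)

£0.29

Electrical output per gallon = 123,000 BTU × 0.28 / 3412 BTU/kWh = 10.09 kWh
Cost per kWh = £2.97 / 10.09 kWh = £0.294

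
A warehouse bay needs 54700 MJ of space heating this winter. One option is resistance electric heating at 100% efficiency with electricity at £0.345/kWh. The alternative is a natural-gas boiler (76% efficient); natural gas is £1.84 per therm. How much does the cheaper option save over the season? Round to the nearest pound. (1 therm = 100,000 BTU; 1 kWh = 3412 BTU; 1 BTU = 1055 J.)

£3987

Heat load = 54700 MJ = 54,700,000,000 J / 1055 = 51,848,341 BTU
Gas: input = 51,848,341 / 0.76 = 68,221,502 BTU = 682.2 therm → 682.2 × £1.84 = £1,255.28
Electric: 51,848,341 BTU / 3412 = 15,200 kWh → × £0.345 = £5,242.58
Difference = |£1,255.28 − £5,242.58| = £3,987.30 ≈ £3987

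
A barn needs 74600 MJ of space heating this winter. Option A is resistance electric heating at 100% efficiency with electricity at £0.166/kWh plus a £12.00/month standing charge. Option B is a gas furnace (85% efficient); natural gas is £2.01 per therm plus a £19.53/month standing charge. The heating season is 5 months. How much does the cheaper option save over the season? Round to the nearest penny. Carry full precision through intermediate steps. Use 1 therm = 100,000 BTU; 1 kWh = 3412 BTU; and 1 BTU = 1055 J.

Heat load = 74600 MJ = 74,600,000,000 J / 1055 = 70,710,900 BTU
Gas: input = 70,710,900 / 0.85 = 83,189,295 BTU = 831.9 therm → 831.9 × £2.01 = £1,672.10; + 5 × £19.53 standing = £1,769.75
Electric: 70,710,900 BTU / 3412 = 20,720 kWh → × £0.166 = £3,440.21; + 5 × £12.00 standing = £3,500.21
Difference = |£1,769.75 − £3,500.21| = £1,730.46

£1730.46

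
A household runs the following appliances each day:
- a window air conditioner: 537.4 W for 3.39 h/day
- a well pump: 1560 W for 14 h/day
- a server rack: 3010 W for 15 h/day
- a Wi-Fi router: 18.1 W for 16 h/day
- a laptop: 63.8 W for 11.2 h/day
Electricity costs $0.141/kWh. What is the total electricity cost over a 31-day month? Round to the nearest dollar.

window air conditioner: 537.4 W × 3.39 h × 31 d = 56,475 Wh = 56.48 kWh
well pump: 1560 W × 14 h × 31 d = 677,040 Wh = 677 kWh
server rack: 3010 W × 15 h × 31 d = 1,399,650 Wh = 1,400 kWh
Wi-Fi router: 18.1 W × 16 h × 31 d = 8,978 Wh = 8.978 kWh
laptop: 63.8 W × 11.2 h × 31 d = 22,151 Wh = 22.15 kWh
Total energy = 56.48 + 677 + 1,400 + 8.978 + 22.15 = 2,164 kWh
Cost = 2,164 kWh × $0.141 = $305.17 ≈ $305

$305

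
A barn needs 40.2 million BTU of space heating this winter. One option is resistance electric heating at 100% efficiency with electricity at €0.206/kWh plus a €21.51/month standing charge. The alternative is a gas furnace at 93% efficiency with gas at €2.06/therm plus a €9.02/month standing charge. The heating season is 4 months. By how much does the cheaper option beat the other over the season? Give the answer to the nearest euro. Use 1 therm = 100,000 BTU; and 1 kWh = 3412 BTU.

€1587

Heat load = 40.2 × 10⁶ BTU = 40,200,000 BTU
Gas: input = 40,200,000 / 0.930 = 43,225,806 BTU = 432.3 therm → 432.3 × €2.06 = €890.45; + 4 × €9.02 standing = €926.53
Electric: 40,200,000 BTU / 3412 = 11,780 kWh → × €0.206 = €2,427.08; + 4 × €21.51 standing = €2,513.12
Difference = |€926.53 − €2,513.12| = €1,586.59 ≈ €1587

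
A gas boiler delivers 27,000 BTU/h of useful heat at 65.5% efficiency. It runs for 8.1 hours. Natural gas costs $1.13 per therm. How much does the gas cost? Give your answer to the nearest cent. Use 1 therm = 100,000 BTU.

Heat delivered = 27,000 BTU/h × 8.1 h = 218,700 BTU
Gas input = 218,700 / 0.655 = 333,893 BTU
= 333,893 / 100,000 = 3.339 therm
Cost = 3.339 × $1.13/therm = $3.77

$3.77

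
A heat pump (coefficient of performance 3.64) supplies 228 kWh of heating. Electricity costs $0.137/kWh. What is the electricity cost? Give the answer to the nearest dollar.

Electrical input = 228 kWh / 3.64 = 62.64 kWh
Cost = 62.64 × $0.137/kWh = $8.58 ≈ $9

$9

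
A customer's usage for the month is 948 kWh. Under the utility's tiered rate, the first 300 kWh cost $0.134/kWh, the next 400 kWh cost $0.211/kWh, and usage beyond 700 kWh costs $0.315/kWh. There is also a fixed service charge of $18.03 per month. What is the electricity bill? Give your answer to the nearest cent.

$220.75

First 300 kWh × $0.134 = $40.20
Next 400 kWh × $0.211 = $84.40
Remaining 248 kWh × $0.315 = $78.12
Energy charge = $202.72; + service $18.03 = $220.75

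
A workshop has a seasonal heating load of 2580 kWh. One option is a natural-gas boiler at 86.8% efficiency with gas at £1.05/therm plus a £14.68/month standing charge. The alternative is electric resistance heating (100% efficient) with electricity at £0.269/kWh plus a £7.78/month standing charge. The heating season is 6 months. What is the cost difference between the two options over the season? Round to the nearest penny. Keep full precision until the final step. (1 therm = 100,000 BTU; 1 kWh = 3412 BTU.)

£546.13

Heat load = 2580 kWh × 3412 = 8,802,960 BTU
Gas: input = 8,802,960 / 0.868 = 10,141,659 BTU = 101.4 therm → 101.4 × £1.05 = £106.49; + 6 × £14.68 standing = £194.57
Electric: 8,802,960 BTU / 3412 = 2,580 kWh → × £0.269 = £694.02; + 6 × £7.78 standing = £740.70
Difference = |£194.57 − £740.70| = £546.13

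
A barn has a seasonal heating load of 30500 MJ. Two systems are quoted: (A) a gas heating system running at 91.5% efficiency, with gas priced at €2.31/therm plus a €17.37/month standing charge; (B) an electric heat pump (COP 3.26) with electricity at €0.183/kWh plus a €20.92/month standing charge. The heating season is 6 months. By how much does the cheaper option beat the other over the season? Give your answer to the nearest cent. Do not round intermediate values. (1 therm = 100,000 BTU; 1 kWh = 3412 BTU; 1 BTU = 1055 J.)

€232.92

Heat load = 30500 MJ = 30,500,000,000 J / 1055 = 28,909,953 BTU
Gas: input = 28,909,953 / 0.915 = 31,595,577 BTU = 316 therm → 316 × €2.31 = €729.86; + 6 × €17.37 standing = €834.08
Heat pump: 28,909,953 BTU / 3412 = 8,473 kWh heat; / 3.26 = 2,599 kWh in → × €0.183 = €475.63; + 6 × €20.92 standing = €601.15
Difference = |€834.08 − €601.15| = €232.92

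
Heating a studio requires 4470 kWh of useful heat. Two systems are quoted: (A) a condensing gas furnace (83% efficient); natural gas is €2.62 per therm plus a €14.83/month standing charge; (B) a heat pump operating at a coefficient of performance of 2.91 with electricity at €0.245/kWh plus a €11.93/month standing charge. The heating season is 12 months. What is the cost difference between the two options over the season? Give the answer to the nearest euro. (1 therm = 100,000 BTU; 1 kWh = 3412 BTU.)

€140

Heat load = 4470 kWh × 3412 = 15,251,640 BTU
Gas: input = 15,251,640 / 0.83 = 18,375,470 BTU = 183.8 therm → 183.8 × €2.62 = €481.44; + 12 × €14.83 standing = €659.40
Heat pump: 15,251,640 BTU / 3412 = 4,470 kWh heat; / 2.91 = 1,536 kWh in → × €0.245 = €376.34; + 12 × €11.93 standing = €519.50
Difference = |€659.40 − €519.50| = €139.90 ≈ €140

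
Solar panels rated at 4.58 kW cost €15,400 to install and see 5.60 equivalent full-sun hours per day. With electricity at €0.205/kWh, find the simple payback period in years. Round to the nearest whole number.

8 years

Daily generation = 4.58 kW × 5.60 h = 25.65 kWh
Annual generation = 25.65 × 365 = 9361.5 kWh
Annual savings = 9361.5 × €0.205 = €1,919.11
Payback = €15,400 / €1,919.11 = 8.02 years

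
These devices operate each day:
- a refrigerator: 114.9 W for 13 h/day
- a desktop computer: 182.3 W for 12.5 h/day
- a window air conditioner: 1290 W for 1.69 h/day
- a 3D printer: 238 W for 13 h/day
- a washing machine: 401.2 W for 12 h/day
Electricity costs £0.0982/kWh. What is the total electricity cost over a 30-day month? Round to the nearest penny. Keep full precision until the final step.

£40.83

refrigerator: 114.9 W × 13 h × 30 d = 44,811 Wh = 44.81 kWh
desktop computer: 182.3 W × 12.5 h × 30 d = 68,362 Wh = 68.36 kWh
window air conditioner: 1290 W × 1.69 h × 30 d = 65,403 Wh = 65.4 kWh
3D printer: 238 W × 13 h × 30 d = 92,820 Wh = 92.82 kWh
washing machine: 401.2 W × 12 h × 30 d = 144,432 Wh = 144.4 kWh
Total energy = 44.81 + 68.36 + 65.4 + 92.82 + 144.4 = 415.8 kWh
Cost = 415.8 kWh × £0.0982 = £40.83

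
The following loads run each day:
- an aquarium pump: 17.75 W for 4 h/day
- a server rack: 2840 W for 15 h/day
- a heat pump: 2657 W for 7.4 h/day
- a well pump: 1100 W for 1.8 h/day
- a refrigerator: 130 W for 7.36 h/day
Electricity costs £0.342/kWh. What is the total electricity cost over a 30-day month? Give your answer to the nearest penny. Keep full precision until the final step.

£669.67

aquarium pump: 17.75 W × 4 h × 30 d = 2,130 Wh = 2.13 kWh
server rack: 2840 W × 15 h × 30 d = 1,278,000 Wh = 1,278 kWh
heat pump: 2657 W × 7.4 h × 30 d = 589,854 Wh = 589.9 kWh
well pump: 1100 W × 1.8 h × 30 d = 59,400 Wh = 59.4 kWh
refrigerator: 130 W × 7.36 h × 30 d = 28,704 Wh = 28.7 kWh
Total energy = 2.13 + 1,278 + 589.9 + 59.4 + 28.7 = 1,958 kWh
Cost = 1,958 kWh × £0.342 = £669.67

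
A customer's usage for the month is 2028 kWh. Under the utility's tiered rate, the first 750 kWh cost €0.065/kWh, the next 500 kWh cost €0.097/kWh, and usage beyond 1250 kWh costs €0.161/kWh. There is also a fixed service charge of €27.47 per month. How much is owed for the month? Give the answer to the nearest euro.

€250

First 750 kWh × €0.065 = €48.75
Next 500 kWh × €0.097 = €48.50
Remaining 778 kWh × €0.161 = €125.26
Energy charge = €222.51; + service €27.47 = €249.98 ≈ €250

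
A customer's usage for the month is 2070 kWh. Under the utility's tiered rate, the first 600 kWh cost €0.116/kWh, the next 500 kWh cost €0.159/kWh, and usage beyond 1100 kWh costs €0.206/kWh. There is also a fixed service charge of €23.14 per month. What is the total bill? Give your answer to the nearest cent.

€372.06

First 600 kWh × €0.116 = €69.60
Next 500 kWh × €0.159 = €79.50
Remaining 970 kWh × €0.206 = €199.82
Energy charge = €348.92; + service €23.14 = €372.06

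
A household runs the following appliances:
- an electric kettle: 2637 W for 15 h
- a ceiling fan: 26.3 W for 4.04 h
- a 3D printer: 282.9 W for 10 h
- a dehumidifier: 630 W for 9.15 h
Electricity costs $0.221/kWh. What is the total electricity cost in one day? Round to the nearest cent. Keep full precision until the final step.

electric kettle: 2637 W × 15 h = 39,555 Wh = 39.55 kWh
ceiling fan: 26.3 W × 4.04 h = 106 Wh = 0.1063 kWh
3D printer: 282.9 W × 10 h = 2,829 Wh = 2.829 kWh
dehumidifier: 630 W × 9.15 h = 5,764 Wh = 5.764 kWh
Total energy = 39.55 + 0.1063 + 2.829 + 5.764 = 48.25 kWh
Cost = 48.25 kWh × $0.221 = $10.66

$10.66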